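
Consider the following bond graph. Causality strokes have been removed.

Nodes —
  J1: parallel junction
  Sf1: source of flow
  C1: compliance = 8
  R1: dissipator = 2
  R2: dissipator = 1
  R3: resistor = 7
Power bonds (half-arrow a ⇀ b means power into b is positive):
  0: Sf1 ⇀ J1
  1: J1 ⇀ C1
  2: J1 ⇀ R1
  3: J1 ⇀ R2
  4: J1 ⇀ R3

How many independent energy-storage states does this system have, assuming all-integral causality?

bond 0 stroke at Sf1  (Sf1 (Sf) sets flow on bond)
bond 1 stroke at J1  (prefer integral on C1)
bond 2 stroke at R1  (J1: bond 1 brought effort, rest push out)
bond 3 stroke at R2  (common-e at J1 fixed by 1)
bond 4 stroke at R3  (J1 effort already set via bond 1)

1  (C1 all integral)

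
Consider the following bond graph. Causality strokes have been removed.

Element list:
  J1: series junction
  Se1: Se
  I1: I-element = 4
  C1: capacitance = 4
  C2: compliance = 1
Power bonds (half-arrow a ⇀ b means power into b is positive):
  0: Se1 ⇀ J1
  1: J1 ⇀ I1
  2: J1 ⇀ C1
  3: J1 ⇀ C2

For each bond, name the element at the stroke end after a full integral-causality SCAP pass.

β0 →J1  (Se1 (Se) sets effort on bond)
β1 →I1  (prefer integral on I1)
β2 →J1  (J1: bond 1 brought flow, rest push out)
β3 →J1  (J1 flow already set via bond 1)

#0 |J1
#1 |I1
#2 |J1
#3 |J1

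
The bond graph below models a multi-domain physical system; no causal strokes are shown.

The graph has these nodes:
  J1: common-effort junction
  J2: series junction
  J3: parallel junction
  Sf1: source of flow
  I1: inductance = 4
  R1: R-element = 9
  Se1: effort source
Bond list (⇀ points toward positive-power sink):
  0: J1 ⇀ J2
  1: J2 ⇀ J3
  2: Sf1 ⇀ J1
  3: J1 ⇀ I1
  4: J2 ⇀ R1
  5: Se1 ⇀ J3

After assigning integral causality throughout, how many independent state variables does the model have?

β2 |Sf1  (Sf1 (Sf) sets flow on bond)
β5 |J3  (source Se1 imposes e)
β1 |J2  (0-jn J3 has e-setter on 5)
β3 |I1  (prefer integral on I1)
β0 |J1  (only one effort-in slot at J1)
β4 |J2  (J2 flow already set via bond 0)

1  (I1 all integral)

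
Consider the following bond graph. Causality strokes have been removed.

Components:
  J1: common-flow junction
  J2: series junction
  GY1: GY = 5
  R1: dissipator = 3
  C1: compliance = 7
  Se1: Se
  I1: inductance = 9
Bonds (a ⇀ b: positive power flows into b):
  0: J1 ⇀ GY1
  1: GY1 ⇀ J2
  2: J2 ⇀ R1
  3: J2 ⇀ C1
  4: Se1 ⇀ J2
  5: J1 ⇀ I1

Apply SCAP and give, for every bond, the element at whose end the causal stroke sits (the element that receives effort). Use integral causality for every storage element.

b0 stroke→J1
b1 stroke→J2
b2 stroke→R1
b3 stroke→J2
b4 stroke→J2
b5 stroke→I1

β4 →J2  (source Se1 imposes e)
β3 →J2  (prefer integral on C1)
β5 →I1  (I1 integral (f out))
β0 →J1  (J1 flow already set via bond 5)
β1 →J2  (through GY1, causality inverts; strokes same side of GY1)
β2 →R1  (only one flow-in slot at J2)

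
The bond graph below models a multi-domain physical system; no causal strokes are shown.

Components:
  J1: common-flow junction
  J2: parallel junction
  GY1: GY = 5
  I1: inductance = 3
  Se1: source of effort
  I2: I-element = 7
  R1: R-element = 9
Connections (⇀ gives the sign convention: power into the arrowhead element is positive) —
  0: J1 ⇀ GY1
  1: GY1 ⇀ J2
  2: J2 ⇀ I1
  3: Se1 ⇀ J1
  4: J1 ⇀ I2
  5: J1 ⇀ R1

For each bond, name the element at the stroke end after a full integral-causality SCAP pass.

β3 →J1  (source Se1 imposes e)
β2 →I1  (I1: I, integral causality)
β1 →J2  (closing 0-jn rule on J2)
β0 →J1  (GY1: gyrator matches bond 1)
β4 →I2  (I2: I, integral causality)
β5 →J1  (J1 flow already set via bond 4)

#0 →J1
#1 →J2
#2 →I1
#3 →J1
#4 →I2
#5 →J1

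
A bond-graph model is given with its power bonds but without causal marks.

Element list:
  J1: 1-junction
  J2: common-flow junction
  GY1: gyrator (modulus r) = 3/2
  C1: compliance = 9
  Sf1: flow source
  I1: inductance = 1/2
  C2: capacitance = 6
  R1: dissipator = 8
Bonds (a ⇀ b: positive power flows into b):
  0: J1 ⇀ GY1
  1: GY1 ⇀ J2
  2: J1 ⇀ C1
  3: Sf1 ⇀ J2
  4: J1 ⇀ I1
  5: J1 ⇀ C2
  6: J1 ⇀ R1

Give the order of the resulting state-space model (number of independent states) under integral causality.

3  (C1, C2, I1 all integral)

#3 |Sf1  (Sf1 fixes flow; stroke at Sf1)
#1 |J2  (J2 flow already set via bond 3)
#0 |J1  (GY GY1: same side as bond 1)
#2 |J1  (C1: C, integral causality)
#4 |I1  (I1: I, integral causality)
#5 |J1  (J1: bond 4 brought flow, rest push out)
#6 |J1  (1-jn J1 has f-setter on 4)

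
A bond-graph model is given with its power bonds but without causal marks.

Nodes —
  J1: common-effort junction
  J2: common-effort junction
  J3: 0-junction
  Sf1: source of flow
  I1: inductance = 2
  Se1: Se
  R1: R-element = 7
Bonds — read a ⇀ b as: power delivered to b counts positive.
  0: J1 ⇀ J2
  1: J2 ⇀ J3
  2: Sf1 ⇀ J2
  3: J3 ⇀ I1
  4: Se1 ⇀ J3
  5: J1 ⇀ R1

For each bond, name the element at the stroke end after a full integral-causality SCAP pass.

#0 stroke→J1
#1 stroke→J2
#2 stroke→Sf1
#3 stroke→I1
#4 stroke→J3
#5 stroke→R1

β2 →Sf1  (Sf1: flow source, stroke at near end)
β4 →J3  (source Se1 imposes e)
β1 →J2  (J3: bond 4 brought effort, rest push out)
β3 →I1  (J3: bond 4 brought effort, rest push out)
β0 →J1  (J2: bond 1 brought effort, rest push out)
β5 →R1  (J1: bond 0 brought effort, rest push out)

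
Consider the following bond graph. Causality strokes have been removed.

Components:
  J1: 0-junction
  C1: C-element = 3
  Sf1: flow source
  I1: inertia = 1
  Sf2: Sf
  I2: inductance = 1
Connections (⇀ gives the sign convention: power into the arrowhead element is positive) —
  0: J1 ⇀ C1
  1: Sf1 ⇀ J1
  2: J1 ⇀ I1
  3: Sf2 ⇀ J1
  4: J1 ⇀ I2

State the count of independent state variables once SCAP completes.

3  (C1, I1, I2 all integral)

bond 1 stroke at Sf1  (Sf1: flow source, stroke at near end)
bond 3 stroke at Sf2  (source Sf2 imposes f)
bond 0 stroke at J1  (prefer integral on C1)
bond 2 stroke at I1  (J1: bond 0 brought effort, rest push out)
bond 4 stroke at I2  (J1: bond 0 brought effort, rest push out)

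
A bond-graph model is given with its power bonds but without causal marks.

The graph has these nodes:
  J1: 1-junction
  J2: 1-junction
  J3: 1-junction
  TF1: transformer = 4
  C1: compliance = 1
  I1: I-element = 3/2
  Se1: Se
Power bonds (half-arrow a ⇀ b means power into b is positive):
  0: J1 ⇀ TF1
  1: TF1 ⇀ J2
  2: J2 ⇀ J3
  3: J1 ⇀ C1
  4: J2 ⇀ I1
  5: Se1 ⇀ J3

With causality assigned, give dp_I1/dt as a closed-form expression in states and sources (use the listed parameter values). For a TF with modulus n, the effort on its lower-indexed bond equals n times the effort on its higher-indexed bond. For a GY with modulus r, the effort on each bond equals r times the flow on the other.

β5 stroke at J3  (Se1 (Se) sets effort on bond)
β2 stroke at J2  (only one flow-in slot at J3)
β3 stroke at J1  (C1: C, integral causality)
β0 stroke at TF1  (J1: last free bond brings flow in)
β1 stroke at J2  (TF1: transformer flips bond 0)
β4 stroke at I1  (J2: last free bond brings flow in)

dp_I1/dt = E_Se1 - q_C1/4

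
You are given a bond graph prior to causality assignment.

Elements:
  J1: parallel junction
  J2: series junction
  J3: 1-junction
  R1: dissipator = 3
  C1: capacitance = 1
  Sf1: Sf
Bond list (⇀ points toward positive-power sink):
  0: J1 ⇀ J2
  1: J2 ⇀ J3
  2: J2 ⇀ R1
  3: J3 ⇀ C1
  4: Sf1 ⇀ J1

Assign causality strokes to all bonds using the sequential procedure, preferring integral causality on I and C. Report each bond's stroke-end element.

b4 →Sf1  (Sf1 (Sf) sets flow on bond)
b0 →J1  (closing 0-jn rule on J1)
b1 →J2  (common-f at J2 fixed by 0)
b2 →J2  (J2 flow already set via bond 0)
b3 →J3  (J3 flow already set via bond 1)

bond 0 →J1
bond 1 →J2
bond 2 →J2
bond 3 →J3
bond 4 →Sf1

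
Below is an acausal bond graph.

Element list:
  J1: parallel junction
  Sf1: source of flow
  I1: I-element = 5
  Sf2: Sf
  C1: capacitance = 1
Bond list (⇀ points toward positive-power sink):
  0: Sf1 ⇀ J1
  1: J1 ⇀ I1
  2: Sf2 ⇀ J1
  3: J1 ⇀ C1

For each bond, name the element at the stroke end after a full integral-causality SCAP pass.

#0 stroke at Sf1
#1 stroke at I1
#2 stroke at Sf2
#3 stroke at J1

b0 stroke at Sf1  (source Sf1 imposes f)
b2 stroke at Sf2  (source Sf2 imposes f)
b1 stroke at I1  (I1: I, integral causality)
b3 stroke at J1  (J1 needs exactly one e-in)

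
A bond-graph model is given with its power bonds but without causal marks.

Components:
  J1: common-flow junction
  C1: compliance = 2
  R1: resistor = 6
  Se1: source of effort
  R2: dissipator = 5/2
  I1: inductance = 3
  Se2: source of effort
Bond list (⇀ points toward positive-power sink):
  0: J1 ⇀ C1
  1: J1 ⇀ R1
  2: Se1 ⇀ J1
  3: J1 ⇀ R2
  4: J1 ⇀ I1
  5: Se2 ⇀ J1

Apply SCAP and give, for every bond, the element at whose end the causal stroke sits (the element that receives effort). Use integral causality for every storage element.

β0 stroke at J1
β1 stroke at J1
β2 stroke at J1
β3 stroke at J1
β4 stroke at I1
β5 stroke at J1

β2 |J1  (Se1 (Se) sets effort on bond)
β5 |J1  (Se2 (Se) sets effort on bond)
β0 |J1  (C1: C, integral causality)
β4 |I1  (I1 outputs flow p/I1)
β1 |J1  (1-jn J1 has f-setter on 4)
β3 |J1  (1-jn J1 has f-setter on 4)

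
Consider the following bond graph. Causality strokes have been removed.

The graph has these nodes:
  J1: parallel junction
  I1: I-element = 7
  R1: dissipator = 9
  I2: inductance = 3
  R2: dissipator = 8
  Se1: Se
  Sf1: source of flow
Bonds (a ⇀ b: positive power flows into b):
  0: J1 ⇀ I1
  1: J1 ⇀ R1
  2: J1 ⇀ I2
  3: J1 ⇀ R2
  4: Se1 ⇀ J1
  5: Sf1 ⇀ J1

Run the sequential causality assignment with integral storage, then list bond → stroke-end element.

#0 stroke→I1
#1 stroke→R1
#2 stroke→I2
#3 stroke→R2
#4 stroke→J1
#5 stroke→Sf1

β4 stroke at J1  (Se1 fixes effort; stroke away)
β5 stroke at Sf1  (Sf1 fixes flow; stroke at Sf1)
β0 stroke at I1  (common-e at J1 fixed by 4)
β1 stroke at R1  (0-jn J1 has e-setter on 4)
β2 stroke at I2  (J1 effort already set via bond 4)
β3 stroke at R2  (J1 effort already set via bond 4)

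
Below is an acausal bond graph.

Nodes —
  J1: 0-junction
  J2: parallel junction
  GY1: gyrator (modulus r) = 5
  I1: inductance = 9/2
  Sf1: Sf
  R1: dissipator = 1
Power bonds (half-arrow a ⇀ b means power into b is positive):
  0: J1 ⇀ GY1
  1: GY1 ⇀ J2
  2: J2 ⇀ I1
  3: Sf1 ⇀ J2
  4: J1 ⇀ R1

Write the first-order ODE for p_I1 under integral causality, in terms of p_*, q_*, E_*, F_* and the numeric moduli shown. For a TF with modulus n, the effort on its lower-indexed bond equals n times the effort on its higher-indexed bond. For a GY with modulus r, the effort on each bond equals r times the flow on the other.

dp_I1/dt = 25*F_Sf1 - 50*p_I1/9

bond 3 |Sf1  (Sf1 fixes flow; stroke at Sf1)
bond 2 |I1  (I1 integral (f out))
bond 1 |J2  (only one effort-in slot at J2)
bond 0 |J1  (GY1 both-in/both-out from 1)
bond 4 |R1  (J1: bond 0 brought effort, rest push out)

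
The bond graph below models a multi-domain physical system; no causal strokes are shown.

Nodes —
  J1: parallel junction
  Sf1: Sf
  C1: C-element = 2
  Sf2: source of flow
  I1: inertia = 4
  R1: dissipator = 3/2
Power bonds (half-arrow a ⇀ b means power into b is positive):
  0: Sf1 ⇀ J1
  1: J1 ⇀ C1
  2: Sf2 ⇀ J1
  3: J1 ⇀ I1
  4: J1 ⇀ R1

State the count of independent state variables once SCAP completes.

#0 →Sf1  (source Sf1 imposes f)
#2 →Sf2  (Sf2 (Sf) sets flow on bond)
#1 →J1  (C1 outputs effort q/C1)
#3 →I1  (0-jn J1 has e-setter on 1)
#4 →R1  (0-jn J1 has e-setter on 1)

2  (C1, I1 all integral)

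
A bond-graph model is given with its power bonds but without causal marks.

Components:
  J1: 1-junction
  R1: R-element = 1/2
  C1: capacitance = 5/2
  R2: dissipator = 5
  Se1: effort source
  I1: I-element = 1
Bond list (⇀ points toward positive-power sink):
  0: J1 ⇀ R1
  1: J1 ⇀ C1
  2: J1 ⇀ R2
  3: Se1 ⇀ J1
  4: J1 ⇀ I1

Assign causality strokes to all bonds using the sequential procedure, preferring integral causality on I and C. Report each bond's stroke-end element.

bond 0 stroke at J1
bond 1 stroke at J1
bond 2 stroke at J1
bond 3 stroke at J1
bond 4 stroke at I1

b3 →J1  (Se1 (Se) sets effort on bond)
b1 →J1  (C1 integral (e out))
b4 →I1  (I1 outputs flow p/I1)
b0 →J1  (1-jn J1 has f-setter on 4)
b2 →J1  (J1 flow already set via bond 4)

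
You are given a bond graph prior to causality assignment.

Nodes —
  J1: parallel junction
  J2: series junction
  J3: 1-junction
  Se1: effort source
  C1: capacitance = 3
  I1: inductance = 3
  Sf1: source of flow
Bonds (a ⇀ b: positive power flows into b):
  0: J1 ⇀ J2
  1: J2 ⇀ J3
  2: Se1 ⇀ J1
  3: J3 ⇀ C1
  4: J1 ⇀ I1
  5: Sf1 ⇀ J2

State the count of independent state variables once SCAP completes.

2  (C1, I1 all integral)

#2 →J1  (source Se1 imposes e)
#5 →Sf1  (source Sf1 imposes f)
#0 →J2  (J1: bond 2 brought effort, rest push out)
#4 →I1  (J1 effort already set via bond 2)
#1 →J2  (J2 flow already set via bond 5)
#3 →J3  (J3: bond 1 brought flow, rest push out)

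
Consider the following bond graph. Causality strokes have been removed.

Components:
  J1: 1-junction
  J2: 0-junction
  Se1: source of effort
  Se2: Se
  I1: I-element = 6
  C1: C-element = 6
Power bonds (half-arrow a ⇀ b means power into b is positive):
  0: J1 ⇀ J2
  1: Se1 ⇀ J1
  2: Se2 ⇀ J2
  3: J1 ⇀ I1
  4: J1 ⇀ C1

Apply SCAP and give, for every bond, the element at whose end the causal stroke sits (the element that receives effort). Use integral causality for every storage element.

#0 stroke→J1
#1 stroke→J1
#2 stroke→J2
#3 stroke→I1
#4 stroke→J1

#1 →J1  (Se1 (Se) sets effort on bond)
#2 →J2  (Se2: effort source, stroke at far end)
#0 →J1  (J2 effort already set via bond 2)
#3 →I1  (I1 integral (f out))
#4 →J1  (J1: bond 3 brought flow, rest push out)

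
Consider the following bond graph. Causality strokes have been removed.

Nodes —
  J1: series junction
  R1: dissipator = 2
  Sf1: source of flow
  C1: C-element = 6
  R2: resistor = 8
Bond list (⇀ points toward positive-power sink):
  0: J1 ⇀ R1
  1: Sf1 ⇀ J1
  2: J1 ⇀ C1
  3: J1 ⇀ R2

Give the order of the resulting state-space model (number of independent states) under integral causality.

#1 |Sf1  (Sf1 (Sf) sets flow on bond)
#0 |J1  (common-f at J1 fixed by 1)
#2 |J1  (J1: bond 1 brought flow, rest push out)
#3 |J1  (J1: bond 1 brought flow, rest push out)

1  (C1 all integral)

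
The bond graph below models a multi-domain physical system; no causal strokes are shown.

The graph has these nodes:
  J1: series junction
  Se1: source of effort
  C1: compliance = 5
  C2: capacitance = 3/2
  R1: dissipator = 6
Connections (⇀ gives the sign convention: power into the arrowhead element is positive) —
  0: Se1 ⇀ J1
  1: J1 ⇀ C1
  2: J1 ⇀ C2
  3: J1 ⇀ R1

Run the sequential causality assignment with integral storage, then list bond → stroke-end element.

bond 0 →J1  (Se1 fixes effort; stroke away)
bond 1 →J1  (C1 integral (e out))
bond 2 →J1  (C2: C, integral causality)
bond 3 →R1  (J1: last free bond brings flow in)

bond 0 stroke at J1
bond 1 stroke at J1
bond 2 stroke at J1
bond 3 stroke at R1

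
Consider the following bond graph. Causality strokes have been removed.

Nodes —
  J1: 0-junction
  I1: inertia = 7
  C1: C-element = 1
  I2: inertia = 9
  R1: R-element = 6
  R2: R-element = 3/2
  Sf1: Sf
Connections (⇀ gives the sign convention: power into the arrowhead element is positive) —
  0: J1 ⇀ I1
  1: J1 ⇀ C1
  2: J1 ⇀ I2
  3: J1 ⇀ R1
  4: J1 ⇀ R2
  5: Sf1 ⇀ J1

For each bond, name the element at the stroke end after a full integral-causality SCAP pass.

#0 |I1
#1 |J1
#2 |I2
#3 |R1
#4 |R2
#5 |Sf1

bond 5 stroke at Sf1  (source Sf1 imposes f)
bond 0 stroke at I1  (prefer integral on I1)
bond 1 stroke at J1  (C1 integral (e out))
bond 2 stroke at I2  (J1 effort already set via bond 1)
bond 3 stroke at R1  (0-jn J1 has e-setter on 1)
bond 4 stroke at R2  (common-e at J1 fixed by 1)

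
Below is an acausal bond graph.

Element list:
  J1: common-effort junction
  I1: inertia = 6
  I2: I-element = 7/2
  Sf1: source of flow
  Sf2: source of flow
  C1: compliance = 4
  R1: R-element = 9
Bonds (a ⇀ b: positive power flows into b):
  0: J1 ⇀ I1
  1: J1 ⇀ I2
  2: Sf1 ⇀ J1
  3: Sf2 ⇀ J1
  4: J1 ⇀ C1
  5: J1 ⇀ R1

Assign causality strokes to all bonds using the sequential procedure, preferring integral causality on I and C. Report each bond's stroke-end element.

bond 0 stroke at I1
bond 1 stroke at I2
bond 2 stroke at Sf1
bond 3 stroke at Sf2
bond 4 stroke at J1
bond 5 stroke at R1

b2 stroke at Sf1  (Sf1 (Sf) sets flow on bond)
b3 stroke at Sf2  (Sf2 fixes flow; stroke at Sf2)
b0 stroke at I1  (I1: I, integral causality)
b1 stroke at I2  (prefer integral on I2)
b4 stroke at J1  (C1: C, integral causality)
b5 stroke at R1  (J1: bond 4 brought effort, rest push out)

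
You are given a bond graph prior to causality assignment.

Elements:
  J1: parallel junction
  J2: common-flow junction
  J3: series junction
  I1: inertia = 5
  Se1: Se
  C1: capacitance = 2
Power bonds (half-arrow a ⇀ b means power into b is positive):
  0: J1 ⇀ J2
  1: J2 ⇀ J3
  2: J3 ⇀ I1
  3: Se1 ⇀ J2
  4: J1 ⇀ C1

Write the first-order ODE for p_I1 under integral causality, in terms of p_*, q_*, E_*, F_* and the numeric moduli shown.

β3 stroke at J2  (Se1: effort source, stroke at far end)
β2 stroke at I1  (I1 integral (f out))
β1 stroke at J3  (J3: bond 2 brought flow, rest push out)
β0 stroke at J2  (J2 flow already set via bond 1)
β4 stroke at J1  (only one effort-in slot at J1)

dp_I1/dt = E_Se1 + q_C1/2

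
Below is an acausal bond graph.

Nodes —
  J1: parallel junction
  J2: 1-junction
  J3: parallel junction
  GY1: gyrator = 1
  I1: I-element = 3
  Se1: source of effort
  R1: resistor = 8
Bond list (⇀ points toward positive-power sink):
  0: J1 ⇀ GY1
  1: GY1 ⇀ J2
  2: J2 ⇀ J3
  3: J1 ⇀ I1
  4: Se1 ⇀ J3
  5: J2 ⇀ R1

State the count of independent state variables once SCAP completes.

1  (I1 all integral)

β4 →J3  (source Se1 imposes e)
β2 →J2  (0-jn J3 has e-setter on 4)
β3 →I1  (I1 integral (f out))
β0 →J1  (J1: last free bond brings effort in)
β1 →J2  (GY1: gyrator matches bond 0)
β5 →R1  (J2 needs exactly one f-in)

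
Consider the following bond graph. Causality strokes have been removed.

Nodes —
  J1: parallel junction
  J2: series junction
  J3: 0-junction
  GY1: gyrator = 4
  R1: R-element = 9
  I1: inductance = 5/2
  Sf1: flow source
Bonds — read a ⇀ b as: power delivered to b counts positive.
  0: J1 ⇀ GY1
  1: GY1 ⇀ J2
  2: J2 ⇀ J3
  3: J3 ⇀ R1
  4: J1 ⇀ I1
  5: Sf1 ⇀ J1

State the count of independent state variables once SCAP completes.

1  (I1 all integral)

β5 stroke at Sf1  (source Sf1 imposes f)
β4 stroke at I1  (I1 outputs flow p/I1)
β0 stroke at J1  (J1: last free bond brings effort in)
β1 stroke at J2  (GY GY1: same side as bond 0)
β2 stroke at J3  (closing 1-jn rule on J2)
β3 stroke at R1  (J3 effort already set via bond 2)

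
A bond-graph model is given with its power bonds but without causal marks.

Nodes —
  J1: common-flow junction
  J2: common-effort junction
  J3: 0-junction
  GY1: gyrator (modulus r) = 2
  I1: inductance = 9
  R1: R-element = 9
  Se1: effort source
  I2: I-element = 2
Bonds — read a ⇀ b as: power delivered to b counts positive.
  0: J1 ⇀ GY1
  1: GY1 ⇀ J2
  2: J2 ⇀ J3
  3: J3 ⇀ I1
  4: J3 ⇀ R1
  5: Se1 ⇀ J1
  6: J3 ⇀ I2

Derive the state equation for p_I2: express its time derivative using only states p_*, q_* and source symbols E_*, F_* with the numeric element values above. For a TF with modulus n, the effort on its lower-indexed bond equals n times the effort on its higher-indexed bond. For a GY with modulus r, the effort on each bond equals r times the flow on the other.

dp_I2/dt = 9*E_Se1/2 - p_I1 - 9*p_I2/2

β5 →J1  (Se1 fixes effort; stroke away)
β0 →GY1  (closing 1-jn rule on J1)
β1 →GY1  (GY GY1: same side as bond 0)
β2 →J2  (closing 0-jn rule on J2)
β3 →I1  (prefer integral on I1)
β6 →I2  (I2 outputs flow p/I2)
β4 →J3  (J3 needs exactly one e-in)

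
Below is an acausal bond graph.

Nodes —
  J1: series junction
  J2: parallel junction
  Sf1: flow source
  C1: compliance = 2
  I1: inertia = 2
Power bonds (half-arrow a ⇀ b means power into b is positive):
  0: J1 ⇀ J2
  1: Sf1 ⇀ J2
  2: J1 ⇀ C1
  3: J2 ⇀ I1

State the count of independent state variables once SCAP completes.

2  (C1, I1 all integral)

bond 1 →Sf1  (Sf1 (Sf) sets flow on bond)
bond 2 →J1  (prefer integral on C1)
bond 0 →J2  (only one flow-in slot at J1)
bond 3 →I1  (J2 effort already set via bond 0)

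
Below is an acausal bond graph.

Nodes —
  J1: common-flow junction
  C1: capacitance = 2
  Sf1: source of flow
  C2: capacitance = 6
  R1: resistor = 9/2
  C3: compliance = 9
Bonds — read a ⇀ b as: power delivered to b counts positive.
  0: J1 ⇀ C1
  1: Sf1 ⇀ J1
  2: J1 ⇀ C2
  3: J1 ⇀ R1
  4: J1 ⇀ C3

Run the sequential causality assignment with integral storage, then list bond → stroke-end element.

bond 0 →J1
bond 1 →Sf1
bond 2 →J1
bond 3 →J1
bond 4 →J1

#1 →Sf1  (source Sf1 imposes f)
#0 →J1  (J1 flow already set via bond 1)
#2 →J1  (J1: bond 1 brought flow, rest push out)
#3 →J1  (1-jn J1 has f-setter on 1)
#4 →J1  (J1 flow already set via bond 1)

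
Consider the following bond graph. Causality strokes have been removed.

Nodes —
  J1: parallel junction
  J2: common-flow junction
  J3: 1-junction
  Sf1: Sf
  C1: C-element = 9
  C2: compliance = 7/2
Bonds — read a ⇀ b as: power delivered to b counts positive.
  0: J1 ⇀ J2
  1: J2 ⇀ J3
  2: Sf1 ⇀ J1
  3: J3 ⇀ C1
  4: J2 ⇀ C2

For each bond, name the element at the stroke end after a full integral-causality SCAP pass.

#2 →Sf1  (source Sf1 imposes f)
#0 →J1  (J1: last free bond brings effort in)
#1 →J2  (J2 flow already set via bond 0)
#4 →J2  (J2: bond 0 brought flow, rest push out)
#3 →J3  (1-jn J3 has f-setter on 1)

#0 stroke at J1
#1 stroke at J2
#2 stroke at Sf1
#3 stroke at J3
#4 stroke at J2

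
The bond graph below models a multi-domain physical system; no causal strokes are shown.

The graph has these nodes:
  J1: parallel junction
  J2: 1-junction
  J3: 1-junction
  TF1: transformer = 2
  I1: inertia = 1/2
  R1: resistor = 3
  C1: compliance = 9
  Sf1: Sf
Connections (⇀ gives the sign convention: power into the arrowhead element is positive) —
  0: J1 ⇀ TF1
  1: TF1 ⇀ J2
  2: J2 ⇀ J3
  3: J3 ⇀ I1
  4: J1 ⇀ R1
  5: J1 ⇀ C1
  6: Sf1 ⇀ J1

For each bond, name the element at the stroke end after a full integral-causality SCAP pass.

β6 stroke at Sf1  (Sf1 fixes flow; stroke at Sf1)
β3 stroke at I1  (prefer integral on I1)
β2 stroke at J3  (J3: bond 3 brought flow, rest push out)
β1 stroke at J2  (J2: bond 2 brought flow, rest push out)
β0 stroke at TF1  (through TF1, causality passes straight; one stroke at TF1)
β5 stroke at J1  (C1 integral (e out))
β4 stroke at R1  (J1 effort already set via bond 5)

#0 →TF1
#1 →J2
#2 →J3
#3 →I1
#4 →R1
#5 →J1
#6 →Sf1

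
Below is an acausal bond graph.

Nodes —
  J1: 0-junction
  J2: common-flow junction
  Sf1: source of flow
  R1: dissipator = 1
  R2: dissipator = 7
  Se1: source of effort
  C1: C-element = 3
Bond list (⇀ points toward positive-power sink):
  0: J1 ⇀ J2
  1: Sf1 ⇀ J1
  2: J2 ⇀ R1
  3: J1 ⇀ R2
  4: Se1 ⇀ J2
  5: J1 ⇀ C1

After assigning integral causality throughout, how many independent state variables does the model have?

1  (C1 all integral)

bond 1 →Sf1  (Sf1: flow source, stroke at near end)
bond 4 →J2  (Se1 (Se) sets effort on bond)
bond 5 →J1  (C1 integral (e out))
bond 0 →J2  (J1 effort already set via bond 5)
bond 3 →R2  (0-jn J1 has e-setter on 5)
bond 2 →R1  (closing 1-jn rule on J2)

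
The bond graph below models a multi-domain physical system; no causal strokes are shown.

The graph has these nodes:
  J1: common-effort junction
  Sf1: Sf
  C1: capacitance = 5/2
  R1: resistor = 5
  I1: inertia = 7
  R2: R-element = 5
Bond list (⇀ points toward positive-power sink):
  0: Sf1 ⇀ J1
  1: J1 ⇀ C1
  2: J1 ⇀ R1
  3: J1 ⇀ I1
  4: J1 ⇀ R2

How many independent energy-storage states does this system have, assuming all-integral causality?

bond 0 |Sf1  (Sf1 fixes flow; stroke at Sf1)
bond 1 |J1  (C1 outputs effort q/C1)
bond 2 |R1  (J1 effort already set via bond 1)
bond 3 |I1  (common-e at J1 fixed by 1)
bond 4 |R2  (common-e at J1 fixed by 1)

2  (C1, I1 all integral)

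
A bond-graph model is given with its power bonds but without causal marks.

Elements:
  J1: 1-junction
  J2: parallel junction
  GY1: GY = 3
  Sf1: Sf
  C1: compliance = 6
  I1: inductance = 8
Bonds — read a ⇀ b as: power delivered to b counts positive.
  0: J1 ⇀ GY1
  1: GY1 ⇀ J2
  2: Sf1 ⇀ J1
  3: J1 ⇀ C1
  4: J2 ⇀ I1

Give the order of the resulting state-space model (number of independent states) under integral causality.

2  (C1, I1 all integral)

#2 →Sf1  (Sf1 fixes flow; stroke at Sf1)
#0 →J1  (J1: bond 2 brought flow, rest push out)
#3 →J1  (J1: bond 2 brought flow, rest push out)
#1 →J2  (through GY1, causality inverts; strokes same side of GY1)
#4 →I1  (common-e at J2 fixed by 1)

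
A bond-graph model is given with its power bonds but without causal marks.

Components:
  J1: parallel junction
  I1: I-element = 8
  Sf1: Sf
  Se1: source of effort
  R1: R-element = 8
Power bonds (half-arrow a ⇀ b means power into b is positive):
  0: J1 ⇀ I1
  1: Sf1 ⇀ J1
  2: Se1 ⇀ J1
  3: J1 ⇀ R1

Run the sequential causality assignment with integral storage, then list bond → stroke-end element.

#0 →I1
#1 →Sf1
#2 →J1
#3 →R1

bond 1 stroke→Sf1  (source Sf1 imposes f)
bond 2 stroke→J1  (Se1: effort source, stroke at far end)
bond 0 stroke→I1  (common-e at J1 fixed by 2)
bond 3 stroke→R1  (0-jn J1 has e-setter on 2)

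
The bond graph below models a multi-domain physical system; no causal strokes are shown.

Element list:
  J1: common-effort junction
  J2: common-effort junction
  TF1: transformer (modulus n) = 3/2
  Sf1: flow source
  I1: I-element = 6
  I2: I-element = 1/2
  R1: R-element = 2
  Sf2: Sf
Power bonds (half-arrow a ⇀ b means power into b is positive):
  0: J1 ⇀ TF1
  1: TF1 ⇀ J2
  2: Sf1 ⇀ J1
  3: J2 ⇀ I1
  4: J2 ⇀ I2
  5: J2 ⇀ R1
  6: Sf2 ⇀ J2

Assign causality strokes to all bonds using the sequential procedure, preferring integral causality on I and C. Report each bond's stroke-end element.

β0 stroke→J1
β1 stroke→TF1
β2 stroke→Sf1
β3 stroke→I1
β4 stroke→I2
β5 stroke→J2
β6 stroke→Sf2

#2 stroke at Sf1  (Sf1 (Sf) sets flow on bond)
#6 stroke at Sf2  (Sf2: flow source, stroke at near end)
#0 stroke at J1  (closing 0-jn rule on J1)
#1 stroke at TF1  (through TF1, causality passes straight; one stroke at TF1)
#3 stroke at I1  (I1 outputs flow p/I1)
#4 stroke at I2  (I2: I, integral causality)
#5 stroke at J2  (closing 0-jn rule on J2)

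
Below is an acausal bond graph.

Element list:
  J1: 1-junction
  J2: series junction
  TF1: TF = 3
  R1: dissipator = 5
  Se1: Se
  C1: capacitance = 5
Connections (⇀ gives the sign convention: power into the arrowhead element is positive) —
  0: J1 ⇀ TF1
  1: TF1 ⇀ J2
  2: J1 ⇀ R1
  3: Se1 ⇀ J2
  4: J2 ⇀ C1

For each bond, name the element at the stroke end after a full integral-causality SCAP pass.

b0 →J1
b1 →TF1
b2 →R1
b3 →J2
b4 →J2

b3 stroke→J2  (Se1: effort source, stroke at far end)
b4 stroke→J2  (C1 integral (e out))
b1 stroke→TF1  (closing 1-jn rule on J2)
b0 stroke→J1  (TF TF1: opposite of bond 1)
b2 stroke→R1  (J1 needs exactly one f-in)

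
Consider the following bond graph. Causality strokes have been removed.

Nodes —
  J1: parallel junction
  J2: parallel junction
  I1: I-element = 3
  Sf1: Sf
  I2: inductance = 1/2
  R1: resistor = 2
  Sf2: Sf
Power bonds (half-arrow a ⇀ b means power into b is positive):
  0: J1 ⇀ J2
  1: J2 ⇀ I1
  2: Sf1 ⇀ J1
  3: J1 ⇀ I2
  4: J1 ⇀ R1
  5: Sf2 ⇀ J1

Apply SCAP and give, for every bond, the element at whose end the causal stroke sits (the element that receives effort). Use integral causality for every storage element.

β0 stroke→J2
β1 stroke→I1
β2 stroke→Sf1
β3 stroke→I2
β4 stroke→J1
β5 stroke→Sf2

b2 stroke→Sf1  (Sf1 (Sf) sets flow on bond)
b5 stroke→Sf2  (Sf2 (Sf) sets flow on bond)
b1 stroke→I1  (prefer integral on I1)
b0 stroke→J2  (J2 needs exactly one e-in)
b3 stroke→I2  (I2 integral (f out))
b4 stroke→J1  (J1: last free bond brings effort in)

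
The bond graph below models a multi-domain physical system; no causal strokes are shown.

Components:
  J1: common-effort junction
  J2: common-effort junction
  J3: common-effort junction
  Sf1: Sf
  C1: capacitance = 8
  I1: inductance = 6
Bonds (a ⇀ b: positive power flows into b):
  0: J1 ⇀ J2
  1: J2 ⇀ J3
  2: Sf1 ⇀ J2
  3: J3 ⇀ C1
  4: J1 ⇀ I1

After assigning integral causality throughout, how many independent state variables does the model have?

b2 →Sf1  (Sf1 fixes flow; stroke at Sf1)
b3 →J3  (C1 integral (e out))
b1 →J2  (0-jn J3 has e-setter on 3)
b0 →J1  (common-e at J2 fixed by 1)
b4 →I1  (0-jn J1 has e-setter on 0)

2  (C1, I1 all integral)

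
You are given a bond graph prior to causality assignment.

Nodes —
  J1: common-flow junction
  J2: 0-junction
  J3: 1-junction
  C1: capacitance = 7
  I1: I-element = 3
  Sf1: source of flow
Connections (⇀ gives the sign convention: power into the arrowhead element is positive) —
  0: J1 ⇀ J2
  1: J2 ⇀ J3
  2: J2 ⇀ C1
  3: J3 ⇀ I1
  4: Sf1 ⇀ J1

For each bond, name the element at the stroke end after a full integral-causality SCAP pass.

b4 stroke at Sf1  (Sf1 (Sf) sets flow on bond)
b0 stroke at J1  (J1: bond 4 brought flow, rest push out)
b2 stroke at J2  (C1 outputs effort q/C1)
b1 stroke at J3  (0-jn J2 has e-setter on 2)
b3 stroke at I1  (J3: last free bond brings flow in)

β0 stroke at J1
β1 stroke at J3
β2 stroke at J2
β3 stroke at I1
β4 stroke at Sf1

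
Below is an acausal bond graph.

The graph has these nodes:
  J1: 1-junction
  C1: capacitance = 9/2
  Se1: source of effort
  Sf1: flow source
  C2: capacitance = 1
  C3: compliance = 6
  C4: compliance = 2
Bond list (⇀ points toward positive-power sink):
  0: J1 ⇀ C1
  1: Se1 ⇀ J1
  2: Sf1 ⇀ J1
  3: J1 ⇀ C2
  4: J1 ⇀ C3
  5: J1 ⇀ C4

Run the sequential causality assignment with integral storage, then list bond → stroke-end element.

β0 |J1
β1 |J1
β2 |Sf1
β3 |J1
β4 |J1
β5 |J1

bond 1 |J1  (Se1 (Se) sets effort on bond)
bond 2 |Sf1  (Sf1: flow source, stroke at near end)
bond 0 |J1  (1-jn J1 has f-setter on 2)
bond 3 |J1  (J1 flow already set via bond 2)
bond 4 |J1  (J1: bond 2 brought flow, rest push out)
bond 5 |J1  (J1: bond 2 brought flow, rest push out)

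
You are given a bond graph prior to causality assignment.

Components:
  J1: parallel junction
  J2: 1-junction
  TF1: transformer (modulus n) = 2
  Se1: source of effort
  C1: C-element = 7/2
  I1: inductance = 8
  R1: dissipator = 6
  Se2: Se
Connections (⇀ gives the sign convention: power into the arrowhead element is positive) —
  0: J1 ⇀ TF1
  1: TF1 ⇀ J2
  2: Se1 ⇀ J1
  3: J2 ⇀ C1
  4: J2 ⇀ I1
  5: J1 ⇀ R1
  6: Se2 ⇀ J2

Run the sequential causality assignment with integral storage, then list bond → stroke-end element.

bond 0 →TF1
bond 1 →J2
bond 2 →J1
bond 3 →J2
bond 4 →I1
bond 5 →R1
bond 6 →J2

#2 stroke at J1  (Se1 (Se) sets effort on bond)
#6 stroke at J2  (source Se2 imposes e)
#0 stroke at TF1  (0-jn J1 has e-setter on 2)
#5 stroke at R1  (0-jn J1 has e-setter on 2)
#1 stroke at J2  (TF TF1: opposite of bond 0)
#3 stroke at J2  (C1: C, integral causality)
#4 stroke at I1  (closing 1-jn rule on J2)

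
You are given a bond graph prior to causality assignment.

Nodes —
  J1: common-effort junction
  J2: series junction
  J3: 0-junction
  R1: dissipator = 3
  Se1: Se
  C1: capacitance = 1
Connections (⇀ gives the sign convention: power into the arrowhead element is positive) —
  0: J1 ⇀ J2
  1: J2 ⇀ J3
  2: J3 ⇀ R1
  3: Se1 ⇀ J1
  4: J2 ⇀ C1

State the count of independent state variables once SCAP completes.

b3 |J1  (source Se1 imposes e)
b0 |J2  (common-e at J1 fixed by 3)
b4 |J2  (C1: C, integral causality)
b1 |J3  (closing 1-jn rule on J2)
b2 |R1  (J3 effort already set via bond 1)

1  (C1 all integral)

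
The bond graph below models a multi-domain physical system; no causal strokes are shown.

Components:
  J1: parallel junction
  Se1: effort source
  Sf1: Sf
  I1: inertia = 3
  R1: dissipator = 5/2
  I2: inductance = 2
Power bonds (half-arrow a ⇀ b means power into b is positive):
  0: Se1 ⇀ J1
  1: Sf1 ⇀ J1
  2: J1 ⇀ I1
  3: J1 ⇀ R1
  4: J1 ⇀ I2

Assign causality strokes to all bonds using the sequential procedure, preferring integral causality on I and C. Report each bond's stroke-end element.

β0 →J1  (source Se1 imposes e)
β1 →Sf1  (Sf1: flow source, stroke at near end)
β2 →I1  (0-jn J1 has e-setter on 0)
β3 →R1  (0-jn J1 has e-setter on 0)
β4 →I2  (J1 effort already set via bond 0)

b0 →J1
b1 →Sf1
b2 →I1
b3 →R1
b4 →I2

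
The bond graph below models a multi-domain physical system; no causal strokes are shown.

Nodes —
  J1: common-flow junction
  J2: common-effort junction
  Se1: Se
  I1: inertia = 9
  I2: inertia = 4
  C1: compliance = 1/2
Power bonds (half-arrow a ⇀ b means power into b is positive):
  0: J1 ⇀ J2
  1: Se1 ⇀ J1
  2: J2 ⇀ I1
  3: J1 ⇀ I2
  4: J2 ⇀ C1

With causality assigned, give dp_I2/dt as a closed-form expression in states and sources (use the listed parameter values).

dp_I2/dt = E_Se1 - 2*q_C1

bond 1 →J1  (Se1 fixes effort; stroke away)
bond 2 →I1  (I1 integral (f out))
bond 3 →I2  (I2: I, integral causality)
bond 0 →J1  (1-jn J1 has f-setter on 3)
bond 4 →J2  (J2 needs exactly one e-in)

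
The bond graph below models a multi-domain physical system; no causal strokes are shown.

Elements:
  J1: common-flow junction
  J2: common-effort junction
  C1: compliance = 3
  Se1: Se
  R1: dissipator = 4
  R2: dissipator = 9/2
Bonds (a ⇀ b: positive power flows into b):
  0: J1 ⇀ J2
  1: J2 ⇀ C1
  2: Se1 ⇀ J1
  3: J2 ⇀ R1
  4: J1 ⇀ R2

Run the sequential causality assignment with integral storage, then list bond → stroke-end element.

bond 0 stroke→J1
bond 1 stroke→J2
bond 2 stroke→J1
bond 3 stroke→R1
bond 4 stroke→R2

b2 stroke at J1  (Se1 fixes effort; stroke away)
b1 stroke at J2  (prefer integral on C1)
b0 stroke at J1  (0-jn J2 has e-setter on 1)
b3 stroke at R1  (J2 effort already set via bond 1)
b4 stroke at R2  (only one flow-in slot at J1)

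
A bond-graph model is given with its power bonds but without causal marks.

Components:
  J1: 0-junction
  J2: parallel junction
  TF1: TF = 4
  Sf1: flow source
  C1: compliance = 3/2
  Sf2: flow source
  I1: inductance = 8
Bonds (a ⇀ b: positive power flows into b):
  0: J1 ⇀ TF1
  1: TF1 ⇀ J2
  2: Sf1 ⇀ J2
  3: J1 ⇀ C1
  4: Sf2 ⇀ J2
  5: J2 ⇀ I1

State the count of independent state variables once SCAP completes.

2  (C1, I1 all integral)

b2 stroke at Sf1  (Sf1 (Sf) sets flow on bond)
b4 stroke at Sf2  (Sf2 (Sf) sets flow on bond)
b3 stroke at J1  (C1 outputs effort q/C1)
b0 stroke at TF1  (J1 effort already set via bond 3)
b1 stroke at J2  (TF1 one-in-one-out from 0)
b5 stroke at I1  (J2 effort already set via bond 1)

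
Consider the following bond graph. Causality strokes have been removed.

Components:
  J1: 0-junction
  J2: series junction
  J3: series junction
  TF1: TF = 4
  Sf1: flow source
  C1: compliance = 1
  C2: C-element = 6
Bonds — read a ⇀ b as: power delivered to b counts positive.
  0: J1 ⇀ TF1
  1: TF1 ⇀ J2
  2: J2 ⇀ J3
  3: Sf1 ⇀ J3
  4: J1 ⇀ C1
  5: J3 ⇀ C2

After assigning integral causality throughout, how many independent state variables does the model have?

bond 3 →Sf1  (Sf1: flow source, stroke at near end)
bond 2 →J3  (common-f at J3 fixed by 3)
bond 5 →J3  (J3 flow already set via bond 3)
bond 1 →J2  (J2 flow already set via bond 2)
bond 0 →TF1  (TF1: transformer flips bond 1)
bond 4 →J1  (J1: last free bond brings effort in)

2  (C1, C2 all integral)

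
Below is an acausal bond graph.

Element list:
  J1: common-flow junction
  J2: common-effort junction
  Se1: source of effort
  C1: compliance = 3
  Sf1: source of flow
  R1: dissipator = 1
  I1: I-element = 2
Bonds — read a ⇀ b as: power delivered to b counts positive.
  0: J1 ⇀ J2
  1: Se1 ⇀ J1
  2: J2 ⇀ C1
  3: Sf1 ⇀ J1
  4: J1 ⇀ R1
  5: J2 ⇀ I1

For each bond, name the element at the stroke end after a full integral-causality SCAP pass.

#0 stroke→J1
#1 stroke→J1
#2 stroke→J2
#3 stroke→Sf1
#4 stroke→J1
#5 stroke→I1

β1 stroke at J1  (source Se1 imposes e)
β3 stroke at Sf1  (Sf1 fixes flow; stroke at Sf1)
β0 stroke at J1  (1-jn J1 has f-setter on 3)
β4 stroke at J1  (common-f at J1 fixed by 3)
β2 stroke at J2  (prefer integral on C1)
β5 stroke at I1  (J2 effort already set via bond 2)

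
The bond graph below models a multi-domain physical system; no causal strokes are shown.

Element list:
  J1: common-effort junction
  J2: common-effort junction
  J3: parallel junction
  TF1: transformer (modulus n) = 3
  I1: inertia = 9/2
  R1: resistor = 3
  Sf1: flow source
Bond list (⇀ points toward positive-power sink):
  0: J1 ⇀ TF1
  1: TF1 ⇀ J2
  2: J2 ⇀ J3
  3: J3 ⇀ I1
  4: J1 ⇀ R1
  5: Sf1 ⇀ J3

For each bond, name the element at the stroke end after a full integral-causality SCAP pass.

#5 →Sf1  (source Sf1 imposes f)
#3 →I1  (I1 integral (f out))
#2 →J3  (only one effort-in slot at J3)
#1 →J2  (only one effort-in slot at J2)
#0 →TF1  (TF1: transformer flips bond 1)
#4 →J1  (J1 needs exactly one e-in)

b0 stroke at TF1
b1 stroke at J2
b2 stroke at J3
b3 stroke at I1
b4 stroke at J1
b5 stroke at Sf1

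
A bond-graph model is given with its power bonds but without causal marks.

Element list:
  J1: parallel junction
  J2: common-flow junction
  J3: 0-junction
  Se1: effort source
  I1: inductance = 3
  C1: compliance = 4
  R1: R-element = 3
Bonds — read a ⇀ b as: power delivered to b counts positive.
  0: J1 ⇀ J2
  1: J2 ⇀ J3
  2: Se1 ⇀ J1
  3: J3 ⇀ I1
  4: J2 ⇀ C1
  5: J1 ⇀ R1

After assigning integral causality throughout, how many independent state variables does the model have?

β2 |J1  (Se1 fixes effort; stroke away)
β0 |J2  (J1: bond 2 brought effort, rest push out)
β5 |R1  (common-e at J1 fixed by 2)
β3 |I1  (I1: I, integral causality)
β1 |J3  (J3 needs exactly one e-in)
β4 |J2  (1-jn J2 has f-setter on 1)

2  (C1, I1 all integral)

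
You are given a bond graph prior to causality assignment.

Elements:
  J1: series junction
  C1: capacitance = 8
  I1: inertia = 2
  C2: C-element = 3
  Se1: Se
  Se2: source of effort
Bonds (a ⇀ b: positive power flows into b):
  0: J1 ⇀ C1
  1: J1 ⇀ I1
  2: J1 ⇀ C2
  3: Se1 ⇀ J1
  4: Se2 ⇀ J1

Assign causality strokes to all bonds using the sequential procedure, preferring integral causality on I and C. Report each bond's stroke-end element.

b0 stroke at J1
b1 stroke at I1
b2 stroke at J1
b3 stroke at J1
b4 stroke at J1

#3 stroke at J1  (Se1 fixes effort; stroke away)
#4 stroke at J1  (Se2 fixes effort; stroke away)
#0 stroke at J1  (C1: C, integral causality)
#1 stroke at I1  (I1: I, integral causality)
#2 stroke at J1  (common-f at J1 fixed by 1)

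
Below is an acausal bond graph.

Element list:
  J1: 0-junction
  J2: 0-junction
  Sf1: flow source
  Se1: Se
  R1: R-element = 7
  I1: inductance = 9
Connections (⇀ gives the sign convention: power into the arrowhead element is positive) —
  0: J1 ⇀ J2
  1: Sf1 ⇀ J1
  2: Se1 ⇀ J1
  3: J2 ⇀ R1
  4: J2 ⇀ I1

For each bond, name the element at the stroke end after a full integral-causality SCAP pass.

#0 →J2
#1 →Sf1
#2 →J1
#3 →R1
#4 →I1

bond 1 stroke→Sf1  (Sf1: flow source, stroke at near end)
bond 2 stroke→J1  (Se1 (Se) sets effort on bond)
bond 0 stroke→J2  (J1 effort already set via bond 2)
bond 3 stroke→R1  (J2: bond 0 brought effort, rest push out)
bond 4 stroke→I1  (common-e at J2 fixed by 0)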